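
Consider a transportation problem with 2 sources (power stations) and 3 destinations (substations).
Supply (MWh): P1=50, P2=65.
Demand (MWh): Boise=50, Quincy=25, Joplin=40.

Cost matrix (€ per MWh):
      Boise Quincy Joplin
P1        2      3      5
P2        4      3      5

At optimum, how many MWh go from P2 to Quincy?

25

Solving gives:
  P1–Boise: 50 × €2 = €100
  P2–Quincy: 25 × €3 = €75
  P2–Joplin: 40 × €5 = €200
Total cost = €375.
So P2→Quincy carries 25 MWh.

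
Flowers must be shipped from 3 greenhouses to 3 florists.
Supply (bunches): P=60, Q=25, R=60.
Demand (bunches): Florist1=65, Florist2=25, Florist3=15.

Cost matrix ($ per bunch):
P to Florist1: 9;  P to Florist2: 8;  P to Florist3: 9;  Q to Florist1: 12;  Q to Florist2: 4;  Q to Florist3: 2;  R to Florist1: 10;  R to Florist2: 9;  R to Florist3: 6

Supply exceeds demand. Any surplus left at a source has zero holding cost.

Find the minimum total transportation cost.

780

One minimum-cost allocation:
  P–Florist1: 60 × $9 = $540
  Q–Florist2: 25 × $4 = $100
  R–Florist1: 5 × $10 = $50
  R–Florist3: 15 × $6 = $90
Total = 540 + 100 + 50 + 90 = $780.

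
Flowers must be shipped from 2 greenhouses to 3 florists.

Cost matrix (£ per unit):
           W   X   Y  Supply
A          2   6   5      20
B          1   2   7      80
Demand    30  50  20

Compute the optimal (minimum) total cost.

An optimal shipping plan:
  A->Y: 20 × £5 = £100
  B->W: 30 × £1 = £30
  B->X: 50 × £2 = £100
Total = 100 + 30 + 100 = £230.

230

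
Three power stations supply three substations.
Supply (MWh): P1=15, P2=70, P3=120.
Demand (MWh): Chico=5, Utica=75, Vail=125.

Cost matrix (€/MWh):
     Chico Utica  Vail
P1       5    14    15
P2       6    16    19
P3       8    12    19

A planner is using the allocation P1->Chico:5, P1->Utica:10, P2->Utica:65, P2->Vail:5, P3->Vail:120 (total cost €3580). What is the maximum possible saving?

335

Current plan cost = 5·5 + 10·14 + 65·16 + 5·19 + 120·19 = €3580.
Optimal plan:
  P1→Vail: 15 × €15 = €225
  P2→Chico: 5 × €6 = €30
  P2→Vail: 65 × €19 = €1235
  P3→Utica: 75 × €12 = €900
  P3→Vail: 45 × €19 = €855
Optimal cost = €3245.
Saving = 3580 − 3245 = €335.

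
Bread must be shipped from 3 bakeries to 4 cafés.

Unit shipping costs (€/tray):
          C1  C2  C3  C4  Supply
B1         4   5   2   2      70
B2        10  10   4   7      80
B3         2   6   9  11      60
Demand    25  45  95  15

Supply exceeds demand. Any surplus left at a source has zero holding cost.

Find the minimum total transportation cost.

Optimal allocation:
  B1->C2: 10 × €5 = €50
  B1->C3: 45 × €2 = €90
  B1->C4: 15 × €2 = €30
  B2->C3: 50 × €4 = €200
  B3->C1: 25 × €2 = €50
  B3->C2: 35 × €6 = €210
Total = 50 + 90 + 30 + 200 + 50 + 210 = €630.

630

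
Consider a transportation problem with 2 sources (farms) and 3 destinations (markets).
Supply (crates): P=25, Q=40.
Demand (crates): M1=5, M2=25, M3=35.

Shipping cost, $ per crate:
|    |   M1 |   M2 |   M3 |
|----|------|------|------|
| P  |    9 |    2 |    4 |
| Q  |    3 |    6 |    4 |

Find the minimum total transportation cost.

205

An optimal shipping plan:
  P–M2: 25 crates
  Q–M1: 5 crates
  Q–M3: 35 crates
Total cost = $205.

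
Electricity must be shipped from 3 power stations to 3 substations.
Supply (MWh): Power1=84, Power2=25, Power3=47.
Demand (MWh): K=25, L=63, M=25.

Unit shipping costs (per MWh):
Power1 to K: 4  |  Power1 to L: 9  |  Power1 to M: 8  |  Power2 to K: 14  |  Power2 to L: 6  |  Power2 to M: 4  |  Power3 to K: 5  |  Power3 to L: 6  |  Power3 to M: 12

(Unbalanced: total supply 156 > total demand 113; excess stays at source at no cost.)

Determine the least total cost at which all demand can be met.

626

A cheapest plan:
  Power1→K: 25 MWh
  Power1→L: 16 MWh
  Power2→M: 25 MWh
  Power3→L: 47 MWh
Total cost = 626.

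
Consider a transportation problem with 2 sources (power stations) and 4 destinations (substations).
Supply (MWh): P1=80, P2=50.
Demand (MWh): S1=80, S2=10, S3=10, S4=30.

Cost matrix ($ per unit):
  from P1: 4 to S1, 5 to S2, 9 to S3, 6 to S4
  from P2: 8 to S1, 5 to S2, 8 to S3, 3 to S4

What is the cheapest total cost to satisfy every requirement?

A cheapest plan:
  P1 to S1: 80 × $4 = $320
  P2 to S2: 10 × $5 = $50
  P2 to S3: 10 × $8 = $80
  P2 to S4: 30 × $3 = $90
Total = 320 + 50 + 80 + 90 = $540.

540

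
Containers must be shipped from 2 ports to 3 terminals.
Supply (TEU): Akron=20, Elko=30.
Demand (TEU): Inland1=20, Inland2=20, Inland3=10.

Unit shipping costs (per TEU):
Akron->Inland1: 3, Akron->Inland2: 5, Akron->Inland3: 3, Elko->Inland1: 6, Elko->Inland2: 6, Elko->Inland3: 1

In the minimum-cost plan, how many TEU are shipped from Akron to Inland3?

0

Solving gives:
  Akron–Inland1: 20 × 3 = 60
  Elko–Inland2: 20 × 6 = 120
  Elko–Inland3: 10 × 1 = 10
Total cost = 190.
The route Akron→Inland3 is not used.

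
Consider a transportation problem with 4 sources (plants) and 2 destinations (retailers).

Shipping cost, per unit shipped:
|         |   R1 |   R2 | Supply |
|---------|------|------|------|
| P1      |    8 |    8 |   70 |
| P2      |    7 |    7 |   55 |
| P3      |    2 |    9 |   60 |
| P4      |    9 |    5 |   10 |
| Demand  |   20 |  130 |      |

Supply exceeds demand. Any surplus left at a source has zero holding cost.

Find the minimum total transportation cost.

An optimal shipping plan:
  P1->R2: 65 × 8 = 520
  P2->R2: 55 × 7 = 385
  P3->R1: 20 × 2 = 40
  P4->R2: 10 × 5 = 50
Total = 520 + 385 + 40 + 50 = 995.

995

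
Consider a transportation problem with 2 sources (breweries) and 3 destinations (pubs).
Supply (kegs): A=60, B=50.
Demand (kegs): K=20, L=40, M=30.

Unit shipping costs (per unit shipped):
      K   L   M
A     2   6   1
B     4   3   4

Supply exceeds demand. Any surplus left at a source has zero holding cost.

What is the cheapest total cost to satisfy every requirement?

A cheapest plan:
  A→K: 20 × 2 = 40
  A→M: 30 × 1 = 30
  B→L: 40 × 3 = 120
Total = 40 + 30 + 120 = 190.
(Supply check: A ships 50; B ships 40.)

190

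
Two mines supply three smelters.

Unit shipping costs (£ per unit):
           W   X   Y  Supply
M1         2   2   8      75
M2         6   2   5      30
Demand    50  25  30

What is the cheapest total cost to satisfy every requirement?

300

One minimum-cost allocation:
  M1→W: 50 × £2 = £100
  M1→X: 25 × £2 = £50
  M2→Y: 30 × £5 = £150
Total = 100 + 50 + 150 = £300.
(Supply check: M1 ships 75; M2 ships 30.)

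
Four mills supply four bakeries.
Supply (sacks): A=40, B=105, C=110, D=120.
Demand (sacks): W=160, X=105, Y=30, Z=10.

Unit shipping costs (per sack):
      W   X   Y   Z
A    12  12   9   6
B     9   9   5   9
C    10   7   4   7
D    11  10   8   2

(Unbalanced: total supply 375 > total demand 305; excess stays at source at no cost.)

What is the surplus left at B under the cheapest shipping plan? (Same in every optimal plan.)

0

An optimal plan:
  B→W: 80 × 9 = 720
  B→Y: 25 × 5 = 125
  C→X: 105 × 7 = 735
  C→Y: 5 × 4 = 20
  D→W: 80 × 11 = 880
  D→Z: 10 × 2 = 20
Total cost = 2500.
B ships 105 of its 105, leaving 0.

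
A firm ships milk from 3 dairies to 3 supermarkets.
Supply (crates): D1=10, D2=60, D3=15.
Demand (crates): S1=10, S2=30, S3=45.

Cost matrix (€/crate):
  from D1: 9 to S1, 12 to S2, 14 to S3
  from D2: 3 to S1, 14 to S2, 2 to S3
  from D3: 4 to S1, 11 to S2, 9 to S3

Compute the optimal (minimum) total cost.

475

An optimal shipping plan:
  D1->S2: 10 crates
  D2->S1: 10 crates
  D2->S2: 5 crates
  D2->S3: 45 crates
  D3->S2: 15 crates
Total cost = €475.
(Supply check: D1 ships 10; D2 ships 60; D3 ships 15.)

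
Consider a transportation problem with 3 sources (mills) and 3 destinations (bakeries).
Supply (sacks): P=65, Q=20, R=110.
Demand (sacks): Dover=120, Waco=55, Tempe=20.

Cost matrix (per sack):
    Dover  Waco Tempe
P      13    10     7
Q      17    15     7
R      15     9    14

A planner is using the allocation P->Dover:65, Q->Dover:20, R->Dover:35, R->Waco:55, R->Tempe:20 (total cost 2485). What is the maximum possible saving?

Current plan cost = 65·13 + 20·17 + 35·15 + 55·9 + 20·14 = 2485.
Optimal plan:
  P to Dover: 65 × 13 = 845
  Q to Tempe: 20 × 7 = 140
  R to Dover: 55 × 15 = 825
  R to Waco: 55 × 9 = 495
Optimal cost = 2305.
Saving = 2485 − 2305 = 180.

180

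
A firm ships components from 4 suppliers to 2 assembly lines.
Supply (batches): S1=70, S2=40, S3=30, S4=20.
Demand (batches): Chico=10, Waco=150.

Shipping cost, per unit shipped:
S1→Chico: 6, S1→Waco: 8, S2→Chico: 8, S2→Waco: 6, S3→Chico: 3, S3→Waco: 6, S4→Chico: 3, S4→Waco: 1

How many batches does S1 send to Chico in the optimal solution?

The minimum-cost plan:
  S1->Waco: 70 × 8 = 560
  S2->Waco: 40 × 6 = 240
  S3->Chico: 10 × 3 = 30
  S3->Waco: 20 × 6 = 120
  S4->Waco: 20 × 1 = 20
Total cost = 970.
The route S1→Chico is not used.

0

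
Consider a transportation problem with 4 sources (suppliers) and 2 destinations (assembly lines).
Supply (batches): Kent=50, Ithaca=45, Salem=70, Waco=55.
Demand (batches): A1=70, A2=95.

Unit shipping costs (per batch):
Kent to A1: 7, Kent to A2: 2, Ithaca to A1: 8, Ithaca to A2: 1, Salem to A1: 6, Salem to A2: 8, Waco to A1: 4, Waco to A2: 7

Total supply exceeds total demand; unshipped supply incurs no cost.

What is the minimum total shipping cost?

455

One minimum-cost allocation:
  Kent->A2: 50 batches
  Ithaca->A2: 45 batches
  Salem->A1: 15 batches
  Waco->A1: 55 batches
Total cost = 455.
(Supply check: Kent ships 50; Ithaca ships 45; Salem ships 15; Waco ships 55.)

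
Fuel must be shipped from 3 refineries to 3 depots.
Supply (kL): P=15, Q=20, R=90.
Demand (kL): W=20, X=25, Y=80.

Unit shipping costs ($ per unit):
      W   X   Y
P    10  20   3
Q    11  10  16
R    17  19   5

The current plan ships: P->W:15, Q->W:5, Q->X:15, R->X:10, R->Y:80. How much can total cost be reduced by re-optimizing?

15

Current plan cost = 15·10 + 5·11 + 15·10 + 10·19 + 80·5 = $945.
Optimal plan:
  P–W: 15 kL
  Q–X: 20 kL
  R–W: 5 kL
  R–X: 5 kL
  R–Y: 80 kL
Optimal cost = $930.
Saving = 945 − 930 = $15.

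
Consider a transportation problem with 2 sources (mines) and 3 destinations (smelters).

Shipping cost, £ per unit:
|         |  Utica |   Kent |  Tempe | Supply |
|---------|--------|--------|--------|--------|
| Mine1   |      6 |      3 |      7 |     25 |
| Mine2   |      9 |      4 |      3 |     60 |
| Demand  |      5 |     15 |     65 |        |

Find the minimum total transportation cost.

An optimal shipping plan:
  Mine1–Utica: 5 × £6 = £30
  Mine1–Kent: 15 × £3 = £45
  Mine1–Tempe: 5 × £7 = £35
  Mine2–Tempe: 60 × £3 = £180
Total = 30 + 45 + 35 + 180 = £290.

290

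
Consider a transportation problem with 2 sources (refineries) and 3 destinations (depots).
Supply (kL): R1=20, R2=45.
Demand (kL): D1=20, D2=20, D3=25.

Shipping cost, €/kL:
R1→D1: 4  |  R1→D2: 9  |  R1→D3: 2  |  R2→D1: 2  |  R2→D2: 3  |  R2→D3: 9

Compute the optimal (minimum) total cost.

185

An optimal shipping plan:
  R1->D3: 20 × €2 = €40
  R2->D1: 20 × €2 = €40
  R2->D2: 20 × €3 = €60
  R2->D3: 5 × €9 = €45
Total = 40 + 40 + 60 + 45 = €185.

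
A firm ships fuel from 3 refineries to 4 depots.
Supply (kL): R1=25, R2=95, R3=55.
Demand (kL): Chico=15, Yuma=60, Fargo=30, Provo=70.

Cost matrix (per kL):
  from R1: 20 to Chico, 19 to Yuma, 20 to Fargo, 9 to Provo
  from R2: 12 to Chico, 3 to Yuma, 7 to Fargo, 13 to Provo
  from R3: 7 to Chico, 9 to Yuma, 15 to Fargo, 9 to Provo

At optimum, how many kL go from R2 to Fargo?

30

The minimum-cost plan:
  R1->Provo: 25 × 9 = 225
  R2->Yuma: 60 × 3 = 180
  R2->Fargo: 30 × 7 = 210
  R2->Provo: 5 × 13 = 65
  R3->Chico: 15 × 7 = 105
  R3->Provo: 40 × 9 = 360
Total cost = 1145.
So R2→Fargo carries 30 kL.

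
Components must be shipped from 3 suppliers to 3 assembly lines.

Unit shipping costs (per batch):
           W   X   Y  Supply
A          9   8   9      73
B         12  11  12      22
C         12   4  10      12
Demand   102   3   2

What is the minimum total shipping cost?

Optimal allocation:
  A->W: 73 × 9 = 657
  B->W: 22 × 12 = 264
  C->W: 7 × 12 = 84
  C->X: 3 × 4 = 12
  C->Y: 2 × 10 = 20
Total = 657 + 264 + 84 + 12 + 20 = 1037.
(Supply check: A ships 73; B ships 22; C ships 12.)

1037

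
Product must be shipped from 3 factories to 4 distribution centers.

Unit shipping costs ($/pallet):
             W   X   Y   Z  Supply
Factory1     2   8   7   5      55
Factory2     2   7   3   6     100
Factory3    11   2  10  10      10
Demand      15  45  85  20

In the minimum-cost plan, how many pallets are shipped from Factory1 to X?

The minimum-cost plan:
  Factory1->W: 15 pallets
  Factory1->X: 20 pallets
  Factory1->Z: 20 pallets
  Factory2->X: 15 pallets
  Factory2->Y: 85 pallets
  Factory3->X: 10 pallets
Total cost = $670.
So Factory1→X carries 20 pallets.

20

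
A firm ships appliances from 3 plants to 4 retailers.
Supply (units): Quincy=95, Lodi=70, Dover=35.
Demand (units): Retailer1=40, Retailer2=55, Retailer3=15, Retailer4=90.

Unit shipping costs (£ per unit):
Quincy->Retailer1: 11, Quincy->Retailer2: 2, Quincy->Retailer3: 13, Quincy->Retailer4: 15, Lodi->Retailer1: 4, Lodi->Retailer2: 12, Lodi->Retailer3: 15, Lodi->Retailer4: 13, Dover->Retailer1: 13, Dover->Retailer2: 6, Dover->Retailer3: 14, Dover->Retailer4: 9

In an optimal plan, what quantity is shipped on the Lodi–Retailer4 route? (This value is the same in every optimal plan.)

30

Solving gives:
  Quincy to Retailer2: 55 × £2 = £110
  Quincy to Retailer3: 15 × £13 = £195
  Quincy to Retailer4: 25 × £15 = £375
  Lodi to Retailer1: 40 × £4 = £160
  Lodi to Retailer4: 30 × £13 = £390
  Dover to Retailer4: 35 × £9 = £315
Total cost = £1545.
So Lodi→Retailer4 carries 30 units.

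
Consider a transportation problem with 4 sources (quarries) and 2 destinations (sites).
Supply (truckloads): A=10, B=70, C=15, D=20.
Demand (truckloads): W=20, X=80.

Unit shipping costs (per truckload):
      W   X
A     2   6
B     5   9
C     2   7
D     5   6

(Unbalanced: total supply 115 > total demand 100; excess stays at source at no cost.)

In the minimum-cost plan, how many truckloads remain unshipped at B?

15

An optimal plan:
  A->X: 10 truckloads
  B->W: 5 truckloads
  B->X: 50 truckloads
  C->W: 15 truckloads
  D->X: 20 truckloads
Total cost = 685.
B ships 55 of its 70, leaving 15.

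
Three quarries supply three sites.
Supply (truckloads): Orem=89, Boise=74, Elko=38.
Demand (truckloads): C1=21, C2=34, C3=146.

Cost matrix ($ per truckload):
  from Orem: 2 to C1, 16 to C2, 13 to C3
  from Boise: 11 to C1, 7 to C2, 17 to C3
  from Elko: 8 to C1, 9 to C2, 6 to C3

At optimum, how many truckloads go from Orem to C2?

0

The minimum-cost plan:
  Orem to C1: 21 × $2 = $42
  Orem to C3: 68 × $13 = $884
  Boise to C2: 34 × $7 = $238
  Boise to C3: 40 × $17 = $680
  Elko to C3: 38 × $6 = $228
Total cost = $2072.
The route Orem→C2 is not used.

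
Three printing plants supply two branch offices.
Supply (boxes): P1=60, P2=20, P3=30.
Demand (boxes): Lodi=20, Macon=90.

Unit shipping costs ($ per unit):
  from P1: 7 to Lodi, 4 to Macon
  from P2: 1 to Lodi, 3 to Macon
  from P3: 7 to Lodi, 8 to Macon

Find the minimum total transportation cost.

An optimal shipping plan:
  P1 to Macon: 60 boxes
  P2 to Lodi: 20 boxes
  P3 to Macon: 30 boxes
Total cost = $500.
(Supply check: P1 ships 60; P2 ships 20; P3 ships 30.)

500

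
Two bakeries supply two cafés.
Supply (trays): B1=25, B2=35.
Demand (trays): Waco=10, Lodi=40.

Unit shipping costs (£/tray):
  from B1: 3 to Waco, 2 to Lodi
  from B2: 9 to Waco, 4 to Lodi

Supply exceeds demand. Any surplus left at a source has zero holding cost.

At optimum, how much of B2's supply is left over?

An optimal plan:
  B1–Waco: 10 × £3 = £30
  B1–Lodi: 15 × £2 = £30
  B2–Lodi: 25 × £4 = £100
Total cost = £160.
B2 ships 25 of its 35, leaving 10.

10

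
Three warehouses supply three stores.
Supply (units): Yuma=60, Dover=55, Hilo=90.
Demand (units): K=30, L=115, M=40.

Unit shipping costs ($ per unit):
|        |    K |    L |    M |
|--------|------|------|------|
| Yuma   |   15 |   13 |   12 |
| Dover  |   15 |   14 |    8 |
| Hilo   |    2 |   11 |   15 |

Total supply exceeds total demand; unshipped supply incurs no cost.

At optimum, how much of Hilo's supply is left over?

0

Minimum-cost shipments:
  Yuma->L: 55 × $13 = $715
  Dover->M: 40 × $8 = $320
  Hilo->K: 30 × $2 = $60
  Hilo->L: 60 × $11 = $660
Total cost = $1755.
Hilo ships 90 of its 90, leaving 0.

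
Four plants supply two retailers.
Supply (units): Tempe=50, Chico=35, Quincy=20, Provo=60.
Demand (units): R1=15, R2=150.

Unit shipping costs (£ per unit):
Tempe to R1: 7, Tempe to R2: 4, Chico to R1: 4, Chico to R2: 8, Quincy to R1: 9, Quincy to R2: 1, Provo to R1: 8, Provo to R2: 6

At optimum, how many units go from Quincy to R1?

The minimum-cost plan:
  Tempe to R2: 50 × £4 = £200
  Chico to R1: 15 × £4 = £60
  Chico to R2: 20 × £8 = £160
  Quincy to R2: 20 × £1 = £20
  Provo to R2: 60 × £6 = £360
Total cost = £800.
The route Quincy→R1 is not used.

0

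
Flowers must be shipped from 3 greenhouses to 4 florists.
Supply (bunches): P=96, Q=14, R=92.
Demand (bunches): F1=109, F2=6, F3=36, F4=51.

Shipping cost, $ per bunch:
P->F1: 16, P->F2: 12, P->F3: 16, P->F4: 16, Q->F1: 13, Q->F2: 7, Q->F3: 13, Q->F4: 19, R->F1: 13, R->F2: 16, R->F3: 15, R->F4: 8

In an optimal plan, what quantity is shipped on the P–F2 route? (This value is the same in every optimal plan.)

0

Optimal shipments:
  P→F1: 60 × $16 = $960
  P→F3: 36 × $16 = $576
  Q→F1: 8 × $13 = $104
  Q→F2: 6 × $7 = $42
  R→F1: 41 × $13 = $533
  R→F4: 51 × $8 = $408
Total cost = $2623.
The route P→F2 is not used.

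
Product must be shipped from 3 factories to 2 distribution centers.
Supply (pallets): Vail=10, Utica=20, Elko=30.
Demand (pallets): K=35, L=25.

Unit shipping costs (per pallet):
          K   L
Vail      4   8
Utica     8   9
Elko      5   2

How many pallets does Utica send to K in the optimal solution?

Optimal shipments:
  Vail->K: 10 × 4 = 40
  Utica->K: 20 × 8 = 160
  Elko->K: 5 × 5 = 25
  Elko->L: 25 × 2 = 50
Total cost = 275.
So Utica→K carries 20 pallets.

20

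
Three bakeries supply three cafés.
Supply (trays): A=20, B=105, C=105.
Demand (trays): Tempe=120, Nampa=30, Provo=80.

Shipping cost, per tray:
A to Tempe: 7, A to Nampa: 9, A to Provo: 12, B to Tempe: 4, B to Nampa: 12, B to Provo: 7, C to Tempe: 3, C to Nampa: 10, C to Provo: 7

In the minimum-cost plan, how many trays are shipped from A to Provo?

Optimal shipments:
  A to Nampa: 20 × 9 = 180
  B to Tempe: 25 × 4 = 100
  B to Provo: 80 × 7 = 560
  C to Tempe: 95 × 3 = 285
  C to Nampa: 10 × 10 = 100
Total cost = 1225.
The route A→Provo is not used.

0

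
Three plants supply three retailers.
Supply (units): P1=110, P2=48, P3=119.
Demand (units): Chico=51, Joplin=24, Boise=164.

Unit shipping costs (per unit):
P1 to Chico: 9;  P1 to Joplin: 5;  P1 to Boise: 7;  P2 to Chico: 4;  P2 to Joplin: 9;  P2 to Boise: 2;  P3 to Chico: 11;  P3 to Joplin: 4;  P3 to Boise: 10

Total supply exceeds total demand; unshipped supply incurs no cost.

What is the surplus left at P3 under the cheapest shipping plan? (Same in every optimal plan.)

An optimal plan:
  P1->Boise: 110 × 7 = 770
  P2->Boise: 48 × 2 = 96
  P3->Chico: 51 × 11 = 561
  P3->Joplin: 24 × 4 = 96
  P3->Boise: 6 × 10 = 60
Total cost = 1583.
P3 ships 81 of its 119, leaving 38.

38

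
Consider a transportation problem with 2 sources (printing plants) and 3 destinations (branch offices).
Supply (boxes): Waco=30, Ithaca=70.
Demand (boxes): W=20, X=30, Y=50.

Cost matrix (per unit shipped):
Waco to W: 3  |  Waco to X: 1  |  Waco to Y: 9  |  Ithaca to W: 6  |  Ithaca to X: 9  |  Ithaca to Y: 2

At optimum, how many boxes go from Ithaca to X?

0

Solving gives:
  Waco->X: 30 × 1 = 30
  Ithaca->W: 20 × 6 = 120
  Ithaca->Y: 50 × 2 = 100
Total cost = 250.
The route Ithaca→X is not used.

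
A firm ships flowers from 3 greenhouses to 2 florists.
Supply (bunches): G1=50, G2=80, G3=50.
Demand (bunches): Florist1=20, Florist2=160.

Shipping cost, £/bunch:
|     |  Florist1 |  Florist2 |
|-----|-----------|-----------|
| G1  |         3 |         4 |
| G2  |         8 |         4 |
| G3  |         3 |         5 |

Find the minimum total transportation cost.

730

Optimal allocation:
  G1→Florist2: 50 × £4 = £200
  G2→Florist2: 80 × £4 = £320
  G3→Florist1: 20 × £3 = £60
  G3→Florist2: 30 × £5 = £150
Total = 200 + 320 + 60 + 150 = £730.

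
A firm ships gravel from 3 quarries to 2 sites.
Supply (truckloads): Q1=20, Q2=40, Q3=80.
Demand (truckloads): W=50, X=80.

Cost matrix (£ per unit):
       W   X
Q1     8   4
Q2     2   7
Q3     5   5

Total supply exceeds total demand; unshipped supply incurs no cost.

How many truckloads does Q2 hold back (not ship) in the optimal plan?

0

Minimum-cost shipments:
  Q1 to X: 20 × £4 = £80
  Q2 to W: 40 × £2 = £80
  Q3 to W: 10 × £5 = £50
  Q3 to X: 60 × £5 = £300
Total cost = £510.
Q2 ships 40 of its 40, leaving 0.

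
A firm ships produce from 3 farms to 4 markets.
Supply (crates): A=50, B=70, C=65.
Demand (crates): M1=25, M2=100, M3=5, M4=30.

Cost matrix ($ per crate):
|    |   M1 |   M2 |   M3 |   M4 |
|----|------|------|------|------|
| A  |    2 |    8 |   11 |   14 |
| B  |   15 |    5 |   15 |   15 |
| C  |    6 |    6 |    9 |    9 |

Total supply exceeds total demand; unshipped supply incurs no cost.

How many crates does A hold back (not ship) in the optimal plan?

25

An optimal plan:
  A->M1: 25 crates
  B->M2: 70 crates
  C->M2: 30 crates
  C->M3: 5 crates
  C->M4: 30 crates
Total cost = $895.
A ships 25 of its 50, leaving 25.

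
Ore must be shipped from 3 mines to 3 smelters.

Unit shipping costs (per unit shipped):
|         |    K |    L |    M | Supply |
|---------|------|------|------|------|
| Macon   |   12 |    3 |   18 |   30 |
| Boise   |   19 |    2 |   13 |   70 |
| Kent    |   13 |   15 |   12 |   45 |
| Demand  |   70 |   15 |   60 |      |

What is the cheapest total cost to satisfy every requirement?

1685

A cheapest plan:
  Macon to K: 30 tons
  Boise to L: 15 tons
  Boise to M: 55 tons
  Kent to K: 40 tons
  Kent to M: 5 tons
Total cost = 1685.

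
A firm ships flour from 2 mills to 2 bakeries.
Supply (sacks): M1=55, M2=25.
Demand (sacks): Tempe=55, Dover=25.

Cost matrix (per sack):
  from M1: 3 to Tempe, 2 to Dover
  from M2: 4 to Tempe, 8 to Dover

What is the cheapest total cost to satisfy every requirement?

An optimal shipping plan:
  M1->Tempe: 30 × 3 = 90
  M1->Dover: 25 × 2 = 50
  M2->Tempe: 25 × 4 = 100
Total = 90 + 50 + 100 = 240.
(Supply check: M1 ships 55; M2 ships 25.)

240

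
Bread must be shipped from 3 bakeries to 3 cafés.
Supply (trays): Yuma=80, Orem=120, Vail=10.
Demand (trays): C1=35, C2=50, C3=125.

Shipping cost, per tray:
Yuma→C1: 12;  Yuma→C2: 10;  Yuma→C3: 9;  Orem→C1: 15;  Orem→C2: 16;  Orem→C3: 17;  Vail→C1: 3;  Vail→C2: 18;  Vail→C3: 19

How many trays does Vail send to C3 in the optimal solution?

Solving gives:
  Yuma->C3: 80 × 9 = 720
  Orem->C1: 25 × 15 = 375
  Orem->C2: 50 × 16 = 800
  Orem->C3: 45 × 17 = 765
  Vail->C1: 10 × 3 = 30
Total cost = 2690.
The route Vail→C3 is not used.

0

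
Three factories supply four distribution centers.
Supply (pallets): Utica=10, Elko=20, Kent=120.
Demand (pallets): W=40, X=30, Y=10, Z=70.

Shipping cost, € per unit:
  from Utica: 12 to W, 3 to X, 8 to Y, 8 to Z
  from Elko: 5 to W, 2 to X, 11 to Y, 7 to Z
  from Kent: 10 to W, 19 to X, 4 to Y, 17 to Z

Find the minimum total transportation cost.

1700

An optimal shipping plan:
  Utica->X: 10 × €3 = €30
  Elko->X: 20 × €2 = €40
  Kent->W: 40 × €10 = €400
  Kent->Y: 10 × €4 = €40
  Kent->Z: 70 × €17 = €1190
Total = 30 + 40 + 400 + 40 + 1190 = €1700.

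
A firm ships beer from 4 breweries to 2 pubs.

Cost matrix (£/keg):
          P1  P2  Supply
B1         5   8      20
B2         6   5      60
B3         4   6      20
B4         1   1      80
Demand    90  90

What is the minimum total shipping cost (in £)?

560

Optimal allocation:
  B1–P1: 20 × £5 = £100
  B2–P2: 60 × £5 = £300
  B3–P1: 20 × £4 = £80
  B4–P1: 50 × £1 = £50
  B4–P2: 30 × £1 = £30
Total = 100 + 300 + 80 + 50 + 30 = £560.
(Supply check: B1 ships 20; B2 ships 60; B3 ships 20; B4 ships 80.)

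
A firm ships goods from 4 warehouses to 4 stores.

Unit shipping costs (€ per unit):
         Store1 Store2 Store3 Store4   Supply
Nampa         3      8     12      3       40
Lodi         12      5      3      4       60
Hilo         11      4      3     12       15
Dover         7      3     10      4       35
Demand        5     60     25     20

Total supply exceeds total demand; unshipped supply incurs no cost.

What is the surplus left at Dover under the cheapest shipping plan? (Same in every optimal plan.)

Minimum-cost shipments:
  Nampa–Store1: 5 units
  Nampa–Store4: 20 units
  Lodi–Store2: 10 units
  Lodi–Store3: 25 units
  Hilo–Store2: 15 units
  Dover–Store2: 35 units
Total cost = €365.
Dover ships 35 of its 35, leaving 0.

0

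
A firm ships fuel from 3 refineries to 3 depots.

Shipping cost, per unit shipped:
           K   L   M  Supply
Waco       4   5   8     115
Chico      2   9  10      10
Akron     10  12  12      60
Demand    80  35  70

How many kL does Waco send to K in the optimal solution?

Solving gives:
  Waco to K: 70 × 4 = 280
  Waco to L: 35 × 5 = 175
  Waco to M: 10 × 8 = 80
  Chico to K: 10 × 2 = 20
  Akron to M: 60 × 12 = 720
Total cost = 1275.
So Waco→K carries 70 kL.

70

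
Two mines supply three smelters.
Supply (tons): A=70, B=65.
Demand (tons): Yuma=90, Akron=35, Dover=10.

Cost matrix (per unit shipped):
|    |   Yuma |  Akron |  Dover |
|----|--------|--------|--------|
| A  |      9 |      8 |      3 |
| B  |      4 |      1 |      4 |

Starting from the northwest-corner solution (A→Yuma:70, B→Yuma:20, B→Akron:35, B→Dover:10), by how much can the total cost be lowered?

Current plan cost = 70·9 + 20·4 + 35·1 + 10·4 = 785.
Optimal plan:
  A to Yuma: 60 × 9 = 540
  A to Dover: 10 × 3 = 30
  B to Yuma: 30 × 4 = 120
  B to Akron: 35 × 1 = 35
Optimal cost = 725.
Saving = 785 − 725 = 60.

60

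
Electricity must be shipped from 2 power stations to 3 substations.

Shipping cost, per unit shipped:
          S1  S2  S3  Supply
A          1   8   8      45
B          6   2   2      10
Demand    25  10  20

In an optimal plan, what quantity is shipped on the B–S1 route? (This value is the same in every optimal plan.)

0

The minimum-cost plan:
  A->S1: 25 × 1 = 25
  A->S2: 10 × 8 = 80
  A->S3: 10 × 8 = 80
  B->S3: 10 × 2 = 20
Total cost = 205.
The route B→S1 is not used.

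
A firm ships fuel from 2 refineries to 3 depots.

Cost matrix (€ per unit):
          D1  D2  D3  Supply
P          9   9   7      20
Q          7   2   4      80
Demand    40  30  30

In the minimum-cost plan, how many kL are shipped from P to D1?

20

Solving gives:
  P→D1: 20 × €9 = €180
  Q→D1: 20 × €7 = €140
  Q→D2: 30 × €2 = €60
  Q→D3: 30 × €4 = €120
Total cost = €500.
So P→D1 carries 20 kL.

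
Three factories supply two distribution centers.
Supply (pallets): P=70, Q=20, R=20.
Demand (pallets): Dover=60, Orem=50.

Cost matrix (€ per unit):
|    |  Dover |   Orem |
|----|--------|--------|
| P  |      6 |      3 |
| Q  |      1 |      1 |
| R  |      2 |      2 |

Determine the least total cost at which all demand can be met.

An optimal shipping plan:
  P to Dover: 20 × €6 = €120
  P to Orem: 50 × €3 = €150
  Q to Dover: 20 × €1 = €20
  R to Dover: 20 × €2 = €40
Total = 120 + 150 + 20 + 40 = €330.
(Supply check: P ships 70; Q ships 20; R ships 20.)

330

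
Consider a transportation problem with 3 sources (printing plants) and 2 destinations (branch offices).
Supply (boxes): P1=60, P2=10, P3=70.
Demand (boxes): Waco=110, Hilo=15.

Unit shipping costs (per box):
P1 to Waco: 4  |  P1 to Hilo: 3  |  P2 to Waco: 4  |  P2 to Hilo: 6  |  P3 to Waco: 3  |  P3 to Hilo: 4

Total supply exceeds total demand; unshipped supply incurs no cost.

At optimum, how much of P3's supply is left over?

0

An optimal plan:
  P1->Waco: 30 × 4 = 120
  P1->Hilo: 15 × 3 = 45
  P2->Waco: 10 × 4 = 40
  P3->Waco: 70 × 3 = 210
Total cost = 415.
P3 ships 70 of its 70, leaving 0.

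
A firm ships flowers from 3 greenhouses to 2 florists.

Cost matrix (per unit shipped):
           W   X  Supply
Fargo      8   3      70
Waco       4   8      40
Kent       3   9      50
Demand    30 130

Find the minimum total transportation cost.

One minimum-cost allocation:
  Fargo→X: 70 × 3 = 210
  Waco→X: 40 × 8 = 320
  Kent→W: 30 × 3 = 90
  Kent→X: 20 × 9 = 180
Total = 210 + 320 + 90 + 180 = 800.

800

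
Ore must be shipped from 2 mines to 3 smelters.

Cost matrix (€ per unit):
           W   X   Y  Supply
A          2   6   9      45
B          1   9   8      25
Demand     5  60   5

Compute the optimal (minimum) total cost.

An optimal shipping plan:
  A→X: 45 × €6 = €270
  B→W: 5 × €1 = €5
  B→X: 15 × €9 = €135
  B→Y: 5 × €8 = €40
Total = 270 + 5 + 135 + 40 = €450.

450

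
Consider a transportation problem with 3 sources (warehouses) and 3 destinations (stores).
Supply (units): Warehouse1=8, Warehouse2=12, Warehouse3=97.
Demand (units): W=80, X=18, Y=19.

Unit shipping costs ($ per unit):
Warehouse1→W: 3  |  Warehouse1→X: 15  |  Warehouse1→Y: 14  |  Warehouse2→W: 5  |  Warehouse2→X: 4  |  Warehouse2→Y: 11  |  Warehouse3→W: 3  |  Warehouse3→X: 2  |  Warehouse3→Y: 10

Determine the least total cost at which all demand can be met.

478

A cheapest plan:
  Warehouse1 to W: 8 × $3 = $24
  Warehouse2 to Y: 12 × $11 = $132
  Warehouse3 to W: 72 × $3 = $216
  Warehouse3 to X: 18 × $2 = $36
  Warehouse3 to Y: 7 × $10 = $70
Total = 24 + 132 + 216 + 36 + 70 = $478.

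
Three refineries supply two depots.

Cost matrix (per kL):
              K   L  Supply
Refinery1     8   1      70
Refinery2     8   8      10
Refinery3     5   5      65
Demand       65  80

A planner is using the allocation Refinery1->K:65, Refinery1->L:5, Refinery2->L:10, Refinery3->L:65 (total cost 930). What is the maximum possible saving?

Current plan cost = 65·8 + 5·1 + 10·8 + 65·5 = 930.
Optimal plan:
  Refinery1->L: 70 kL
  Refinery2->K: 10 kL
  Refinery3->K: 55 kL
  Refinery3->L: 10 kL
Optimal cost = 475.
Saving = 930 − 475 = 455.

455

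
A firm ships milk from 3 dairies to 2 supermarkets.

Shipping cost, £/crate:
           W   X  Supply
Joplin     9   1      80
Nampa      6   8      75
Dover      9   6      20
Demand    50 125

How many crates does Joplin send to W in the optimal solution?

Solving gives:
  Joplin→X: 80 × £1 = £80
  Nampa→W: 50 × £6 = £300
  Nampa→X: 25 × £8 = £200
  Dover→X: 20 × £6 = £120
Total cost = £700.
The route Joplin→W is not used.

0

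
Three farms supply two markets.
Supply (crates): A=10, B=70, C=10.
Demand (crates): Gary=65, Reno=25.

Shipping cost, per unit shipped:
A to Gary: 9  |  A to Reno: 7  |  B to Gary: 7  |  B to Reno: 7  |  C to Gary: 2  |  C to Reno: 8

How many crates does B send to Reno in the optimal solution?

15

Optimal shipments:
  A to Reno: 10 × 7 = 70
  B to Gary: 55 × 7 = 385
  B to Reno: 15 × 7 = 105
  C to Gary: 10 × 2 = 20
Total cost = 580.
So B→Reno carries 15 crates.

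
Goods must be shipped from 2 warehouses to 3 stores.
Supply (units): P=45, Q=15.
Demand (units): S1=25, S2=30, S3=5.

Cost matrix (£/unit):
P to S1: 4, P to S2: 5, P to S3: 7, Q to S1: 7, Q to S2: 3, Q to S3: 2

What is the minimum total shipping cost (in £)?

An optimal shipping plan:
  P–S1: 25 × £4 = £100
  P–S2: 20 × £5 = £100
  Q–S2: 10 × £3 = £30
  Q–S3: 5 × £2 = £10
Total = 100 + 100 + 30 + 10 = £240.
(Supply check: P ships 45; Q ships 15.)

240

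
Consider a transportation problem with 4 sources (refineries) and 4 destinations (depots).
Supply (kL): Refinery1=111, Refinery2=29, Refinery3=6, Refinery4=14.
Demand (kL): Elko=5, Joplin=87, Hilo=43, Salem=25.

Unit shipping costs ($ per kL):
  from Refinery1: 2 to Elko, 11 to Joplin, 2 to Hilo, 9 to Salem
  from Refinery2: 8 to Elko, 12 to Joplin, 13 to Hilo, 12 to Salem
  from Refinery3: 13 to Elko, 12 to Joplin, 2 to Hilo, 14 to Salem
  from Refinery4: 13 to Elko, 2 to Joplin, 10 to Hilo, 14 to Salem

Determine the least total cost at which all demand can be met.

1181

An optimal shipping plan:
  Refinery1 to Elko: 5 × $2 = $10
  Refinery1 to Joplin: 44 × $11 = $484
  Refinery1 to Hilo: 37 × $2 = $74
  Refinery1 to Salem: 25 × $9 = $225
  Refinery2 to Joplin: 29 × $12 = $348
  Refinery3 to Hilo: 6 × $2 = $12
  Refinery4 to Joplin: 14 × $2 = $28
Total = 10 + 484 + 74 + 225 + 348 + 12 + 28 = $1181.
(Supply check: Refinery1 ships 111; Refinery2 ships 29; Refinery3 ships 6; Refinery4 ships 14.)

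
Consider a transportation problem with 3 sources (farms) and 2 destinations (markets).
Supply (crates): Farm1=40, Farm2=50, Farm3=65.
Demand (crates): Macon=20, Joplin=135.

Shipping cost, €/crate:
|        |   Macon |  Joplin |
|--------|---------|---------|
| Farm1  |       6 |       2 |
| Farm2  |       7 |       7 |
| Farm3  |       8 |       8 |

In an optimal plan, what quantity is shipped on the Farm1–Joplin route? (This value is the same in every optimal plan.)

The minimum-cost plan:
  Farm1–Joplin: 40 × €2 = €80
  Farm2–Macon: 20 × €7 = €140
  Farm2–Joplin: 30 × €7 = €210
  Farm3–Joplin: 65 × €8 = €520
Total cost = €950.
So Farm1→Joplin carries 40 crates.

40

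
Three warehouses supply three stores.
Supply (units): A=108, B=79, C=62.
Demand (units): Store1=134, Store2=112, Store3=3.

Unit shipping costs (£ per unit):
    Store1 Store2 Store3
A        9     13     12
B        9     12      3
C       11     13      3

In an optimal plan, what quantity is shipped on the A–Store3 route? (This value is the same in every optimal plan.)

0

The minimum-cost plan:
  A→Store1: 108 × £9 = £972
  B→Store1: 26 × £9 = £234
  B→Store2: 53 × £12 = £636
  C→Store2: 59 × £13 = £767
  C→Store3: 3 × £3 = £9
Total cost = £2618.
The route A→Store3 is not used.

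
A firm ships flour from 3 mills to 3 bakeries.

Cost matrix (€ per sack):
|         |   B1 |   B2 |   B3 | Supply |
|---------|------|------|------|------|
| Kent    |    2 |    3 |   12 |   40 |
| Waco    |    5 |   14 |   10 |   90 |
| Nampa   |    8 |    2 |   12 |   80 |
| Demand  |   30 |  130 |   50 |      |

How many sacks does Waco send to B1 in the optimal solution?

The minimum-cost plan:
  Kent->B2: 40 × €3 = €120
  Waco->B1: 30 × €5 = €150
  Waco->B2: 10 × €14 = €140
  Waco->B3: 50 × €10 = €500
  Nampa->B2: 80 × €2 = €160
Total cost = €1070.
So Waco→B1 carries 30 sacks.

30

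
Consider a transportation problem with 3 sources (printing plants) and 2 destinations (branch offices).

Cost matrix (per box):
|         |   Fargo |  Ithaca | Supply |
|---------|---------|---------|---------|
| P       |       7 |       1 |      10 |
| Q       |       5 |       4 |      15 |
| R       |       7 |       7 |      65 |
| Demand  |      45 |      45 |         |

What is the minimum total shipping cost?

One minimum-cost allocation:
  P–Ithaca: 10 × 1 = 10
  Q–Ithaca: 15 × 4 = 60
  R–Fargo: 45 × 7 = 315
  R–Ithaca: 20 × 7 = 140
Total = 10 + 60 + 315 + 140 = 525.
(Supply check: P ships 10; Q ships 15; R ships 65.)

525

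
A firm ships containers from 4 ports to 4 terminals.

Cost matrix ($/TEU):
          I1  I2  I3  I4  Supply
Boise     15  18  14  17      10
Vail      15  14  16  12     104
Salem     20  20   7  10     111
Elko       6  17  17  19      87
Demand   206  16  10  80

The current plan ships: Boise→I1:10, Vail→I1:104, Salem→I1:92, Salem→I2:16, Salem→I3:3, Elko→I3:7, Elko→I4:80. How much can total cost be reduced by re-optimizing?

Current plan cost = 10·15 + 104·15 + 92·20 + 16·20 + 3·7 + 7·17 + 80·19 = $5530.
Optimal plan:
  Boise→I1: 10 × $15 = $150
  Vail→I1: 88 × $15 = $1320
  Vail→I2: 16 × $14 = $224
  Salem→I1: 21 × $20 = $420
  Salem→I3: 10 × $7 = $70
  Salem→I4: 80 × $10 = $800
  Elko→I1: 87 × $6 = $522
Optimal cost = $3506.
Saving = 5530 − 3506 = $2024.

2024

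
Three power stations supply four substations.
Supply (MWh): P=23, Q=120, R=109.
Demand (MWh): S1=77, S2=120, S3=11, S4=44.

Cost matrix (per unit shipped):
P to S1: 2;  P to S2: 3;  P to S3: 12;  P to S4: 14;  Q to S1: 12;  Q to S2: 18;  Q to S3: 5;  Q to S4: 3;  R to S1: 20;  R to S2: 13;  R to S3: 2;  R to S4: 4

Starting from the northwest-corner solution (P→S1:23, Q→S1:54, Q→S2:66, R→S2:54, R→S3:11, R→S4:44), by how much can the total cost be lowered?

374

Current plan cost = 23·2 + 54·12 + 66·18 + 54·13 + 11·2 + 44·4 = 2782.
Optimal plan:
  P→S1: 1 × 2 = 2
  P→S2: 22 × 3 = 66
  Q→S1: 76 × 12 = 912
  Q→S4: 44 × 3 = 132
  R→S2: 98 × 13 = 1274
  R→S3: 11 × 2 = 22
Optimal cost = 2408.
Saving = 2782 − 2408 = 374.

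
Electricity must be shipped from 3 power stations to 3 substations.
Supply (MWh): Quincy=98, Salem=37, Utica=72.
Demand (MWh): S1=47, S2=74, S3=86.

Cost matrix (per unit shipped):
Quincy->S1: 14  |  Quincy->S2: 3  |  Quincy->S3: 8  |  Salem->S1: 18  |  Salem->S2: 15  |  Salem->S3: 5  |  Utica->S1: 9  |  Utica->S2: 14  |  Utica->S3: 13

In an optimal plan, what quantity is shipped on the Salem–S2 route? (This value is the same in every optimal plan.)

The minimum-cost plan:
  Quincy->S2: 74 MWh
  Quincy->S3: 24 MWh
  Salem->S3: 37 MWh
  Utica->S1: 47 MWh
  Utica->S3: 25 MWh
Total cost = 1347.
The route Salem→S2 is not used.

0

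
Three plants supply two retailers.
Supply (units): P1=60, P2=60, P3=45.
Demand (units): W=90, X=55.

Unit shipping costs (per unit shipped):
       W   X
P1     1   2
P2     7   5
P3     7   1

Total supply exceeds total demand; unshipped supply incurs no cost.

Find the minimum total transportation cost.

An optimal shipping plan:
  P1–W: 60 × 1 = 60
  P2–W: 30 × 7 = 210
  P2–X: 10 × 5 = 50
  P3–X: 45 × 1 = 45
Total = 60 + 210 + 50 + 45 = 365.
(Supply check: P1 ships 60; P2 ships 40; P3 ships 45.)

365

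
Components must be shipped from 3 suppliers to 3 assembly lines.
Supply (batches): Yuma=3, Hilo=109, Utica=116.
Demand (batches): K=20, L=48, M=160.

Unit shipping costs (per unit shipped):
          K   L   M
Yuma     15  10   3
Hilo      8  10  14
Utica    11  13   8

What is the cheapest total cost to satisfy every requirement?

2151

Optimal allocation:
  Yuma->M: 3 × 3 = 9
  Hilo->K: 20 × 8 = 160
  Hilo->L: 48 × 10 = 480
  Hilo->M: 41 × 14 = 574
  Utica->M: 116 × 8 = 928
Total = 9 + 160 + 480 + 574 + 928 = 2151.
(Supply check: Yuma ships 3; Hilo ships 109; Utica ships 116.)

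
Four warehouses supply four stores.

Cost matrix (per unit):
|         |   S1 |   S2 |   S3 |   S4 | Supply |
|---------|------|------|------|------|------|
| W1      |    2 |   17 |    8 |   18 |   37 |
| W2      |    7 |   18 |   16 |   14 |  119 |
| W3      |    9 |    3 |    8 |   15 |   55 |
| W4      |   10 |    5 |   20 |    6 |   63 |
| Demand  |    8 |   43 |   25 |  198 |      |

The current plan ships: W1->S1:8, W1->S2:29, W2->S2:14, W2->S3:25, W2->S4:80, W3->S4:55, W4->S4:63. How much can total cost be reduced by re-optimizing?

843

Current plan cost = 8·2 + 29·17 + 14·18 + 25·16 + 80·14 + 55·15 + 63·6 = 3484.
Optimal plan:
  W1→S1: 8 × 2 = 16
  W1→S3: 25 × 8 = 200
  W1→S4: 4 × 18 = 72
  W2→S4: 119 × 14 = 1666
  W3→S2: 43 × 3 = 129
  W3→S4: 12 × 15 = 180
  W4→S4: 63 × 6 = 378
Optimal cost = 2641.
Saving = 3484 − 2641 = 843.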